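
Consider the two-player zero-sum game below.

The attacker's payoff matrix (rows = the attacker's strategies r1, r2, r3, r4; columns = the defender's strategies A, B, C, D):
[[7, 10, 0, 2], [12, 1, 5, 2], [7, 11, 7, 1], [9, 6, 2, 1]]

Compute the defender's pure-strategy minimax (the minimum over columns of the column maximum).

The worst case (largest entry) in each column is A: 12, B: 11, C: 7, D: 2.
The best (smallest) of these is 2.

2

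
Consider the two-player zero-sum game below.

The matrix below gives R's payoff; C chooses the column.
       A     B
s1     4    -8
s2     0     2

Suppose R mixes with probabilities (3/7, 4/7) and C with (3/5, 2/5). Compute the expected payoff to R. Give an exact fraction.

4/35

Against (3/5, 2/5), each row's expected payoff is s1: -4/5; s2: 4/5.
Taking the (3/7, 4/7)-weighted average: (3/7)·(-4/5) + (4/7)·(4/5) = 4/35.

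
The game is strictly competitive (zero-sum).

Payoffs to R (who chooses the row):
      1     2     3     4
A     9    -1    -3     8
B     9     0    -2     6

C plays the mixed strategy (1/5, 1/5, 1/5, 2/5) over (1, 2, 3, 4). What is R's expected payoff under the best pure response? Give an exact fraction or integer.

21/5

A: (9)·(1/5) + (-1)·(1/5) + (-3)·(1/5) + (8)·(2/5) = 21/5.
B: (9)·(1/5) + (0)·(1/5) + (-2)·(1/5) + (6)·(2/5) = 19/5.
The best pure response is A with expected payoff 21/5.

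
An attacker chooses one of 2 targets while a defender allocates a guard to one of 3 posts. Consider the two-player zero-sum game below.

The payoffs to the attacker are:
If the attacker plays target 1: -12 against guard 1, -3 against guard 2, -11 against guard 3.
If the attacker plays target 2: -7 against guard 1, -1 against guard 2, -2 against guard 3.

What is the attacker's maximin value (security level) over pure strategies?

-7

The worst-case payoff for each row is target 1: -12, target 2: -7.
The best of these is -7.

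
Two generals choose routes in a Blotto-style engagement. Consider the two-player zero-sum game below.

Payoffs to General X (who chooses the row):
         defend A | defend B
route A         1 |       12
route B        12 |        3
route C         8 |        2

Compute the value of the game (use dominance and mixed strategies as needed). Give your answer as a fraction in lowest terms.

141/20

Row route C is strictly dominated by row route B, so General X never plays it.
The remaining 2×2 game on (route A, route B) × (defend A, defend B) has no saddle point. Let General X play route A with probability p; indifference gives p + 12(1−p) = 12p + 3(1−p), so p = 9/20.
Similarly General Y's optimal q on defend A is 9/20, and the value is 1·(9/20) + (12)·(11/20) = 141/20.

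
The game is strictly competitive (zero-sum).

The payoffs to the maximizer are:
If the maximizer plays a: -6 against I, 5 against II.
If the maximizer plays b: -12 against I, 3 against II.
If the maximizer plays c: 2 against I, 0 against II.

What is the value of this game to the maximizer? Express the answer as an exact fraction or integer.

10/13

Row b is strictly dominated by row a, so the maximizer never plays it.
The remaining 2×2 game on (a, c) × (I, II) has no saddle point. Let the maximizer play a with probability p; indifference gives −6p + 2(1−p) = 5p, so p = 2/13.
Similarly the minimizer's optimal q on I is 5/13, and the value is -6·(5/13) + (5)·(8/13) = 10/13.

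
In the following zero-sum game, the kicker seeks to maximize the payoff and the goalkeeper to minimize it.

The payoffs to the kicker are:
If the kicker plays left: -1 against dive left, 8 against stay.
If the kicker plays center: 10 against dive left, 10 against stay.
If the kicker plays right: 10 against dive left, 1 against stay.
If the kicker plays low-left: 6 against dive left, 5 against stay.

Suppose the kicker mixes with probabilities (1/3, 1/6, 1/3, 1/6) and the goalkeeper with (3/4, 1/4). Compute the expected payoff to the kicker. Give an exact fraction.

45/8

Against (3/4, 1/4), each row's expected payoff is left: 5/4; center: 10; right: 31/4; low-left: 23/4.
Taking the (1/3, 1/6, 1/3, 1/6)-weighted average: (1/3)·(5/4) + (1/6)·(10) + (1/3)·(31/4) + (1/6)·(23/4) = 45/8.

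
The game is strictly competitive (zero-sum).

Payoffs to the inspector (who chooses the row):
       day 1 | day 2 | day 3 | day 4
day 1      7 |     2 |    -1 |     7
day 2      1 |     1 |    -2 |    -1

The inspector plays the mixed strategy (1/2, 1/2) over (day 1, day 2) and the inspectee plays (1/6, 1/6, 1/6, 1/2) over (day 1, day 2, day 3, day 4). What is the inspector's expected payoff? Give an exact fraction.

13/6

Against (1/6, 1/6, 1/6, 1/2), each row's expected payoff is day 1: 29/6; day 2: -1/2.
Taking the (1/2, 1/2)-weighted average: (1/2)·(29/6) + (1/2)·(-1/2) = 13/6.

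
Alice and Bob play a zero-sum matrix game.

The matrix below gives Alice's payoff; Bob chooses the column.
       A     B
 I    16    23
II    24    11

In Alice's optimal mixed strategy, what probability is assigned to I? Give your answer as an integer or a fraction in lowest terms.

Row minima are 16 and 11, so Alice's maximin is 16; column maxima are 24 and 23, so Bob's minimax is 23. These differ, so the equilibrium is in mixed strategies.
Let Alice play I with probability p. Bob is indifferent when 16p + 24(1−p) = 23p + 11(1−p), giving p = 13/20.

13/20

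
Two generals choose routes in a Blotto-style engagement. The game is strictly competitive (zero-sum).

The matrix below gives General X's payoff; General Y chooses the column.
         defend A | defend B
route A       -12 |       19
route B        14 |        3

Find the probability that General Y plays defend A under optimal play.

Row minima are -12 and 3, so General X's maximin is 3; column maxima are 14 and 19, so General Y's minimax is 14. These differ, so the equilibrium is in mixed strategies.
Let General Y play defend A with probability q. General X is indifferent when −12q + 19(1−q) = 14q + 3(1−q), giving q = 8/21.

8/21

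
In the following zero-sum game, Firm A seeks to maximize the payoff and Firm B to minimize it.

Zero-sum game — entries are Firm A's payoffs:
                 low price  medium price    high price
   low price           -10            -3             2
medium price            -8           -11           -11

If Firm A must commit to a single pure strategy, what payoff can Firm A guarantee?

The worst-case payoff for each row is low price: -10, medium price: -11.
The best of these is -10.

-10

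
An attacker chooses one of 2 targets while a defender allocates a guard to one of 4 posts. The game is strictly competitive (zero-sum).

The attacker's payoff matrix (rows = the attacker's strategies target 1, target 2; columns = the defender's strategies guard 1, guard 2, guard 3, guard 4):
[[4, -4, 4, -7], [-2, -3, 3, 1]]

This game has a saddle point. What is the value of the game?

Row minima: -7, -3 → the attacker's maximin is -3.
Column maxima: 4, -3, 4, 1 → the defender's minimax is -3.
They coincide at (target 2, guard 2), so the value is -3.

-3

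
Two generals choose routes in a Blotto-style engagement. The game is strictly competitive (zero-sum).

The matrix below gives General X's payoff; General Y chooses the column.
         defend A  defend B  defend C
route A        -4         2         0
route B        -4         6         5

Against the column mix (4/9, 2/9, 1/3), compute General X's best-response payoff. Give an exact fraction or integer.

route A: (-4)·(4/9) + (2)·(2/9) + (0)·(1/3) = -4/3.
route B: (-4)·(4/9) + (6)·(2/9) + (5)·(1/3) = 11/9.
The best pure response is route B with expected payoff 11/9.

11/9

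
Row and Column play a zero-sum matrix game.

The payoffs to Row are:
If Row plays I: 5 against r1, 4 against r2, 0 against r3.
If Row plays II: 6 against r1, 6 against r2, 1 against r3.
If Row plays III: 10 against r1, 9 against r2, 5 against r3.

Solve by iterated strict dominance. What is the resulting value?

Row II is strictly dominated by row III (10>6, 9>6, 5>1); eliminate II.
Row I is strictly dominated by row III (10>5, 9>4, 5>0); eliminate I.
Column r1 is strictly dominated by r2 for Column (9<10); eliminate r1.
Column r2 is strictly dominated by r3 for Column (5<9); eliminate r2.
Only (III, r3) remains, with payoff 5.

5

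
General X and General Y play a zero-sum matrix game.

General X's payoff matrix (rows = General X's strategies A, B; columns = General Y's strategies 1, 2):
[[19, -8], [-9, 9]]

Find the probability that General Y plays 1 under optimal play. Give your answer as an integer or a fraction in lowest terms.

Row minima are -8 and -9, so General X's maximin is -8; column maxima are 19 and 9, so General Y's minimax is 9. These differ, so the equilibrium is in mixed strategies.
Let General Y play 1 with probability q. General X is indifferent when 19q − 8(1−q) = −9q + 9(1−q), giving q = 17/45.

17/45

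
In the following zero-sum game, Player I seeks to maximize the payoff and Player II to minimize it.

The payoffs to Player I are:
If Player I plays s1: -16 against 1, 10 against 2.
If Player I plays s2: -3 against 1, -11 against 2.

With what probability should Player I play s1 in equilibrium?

4/17

Row minima are -16 and -11, so Player I's maximin is -11; column maxima are -3 and 10, so Player II's minimax is -3. These differ, so the equilibrium is in mixed strategies.
Let Player I play s1 with probability p. Player II is indifferent when −16p − 3(1−p) = 10p − 11(1−p), giving p = 4/17.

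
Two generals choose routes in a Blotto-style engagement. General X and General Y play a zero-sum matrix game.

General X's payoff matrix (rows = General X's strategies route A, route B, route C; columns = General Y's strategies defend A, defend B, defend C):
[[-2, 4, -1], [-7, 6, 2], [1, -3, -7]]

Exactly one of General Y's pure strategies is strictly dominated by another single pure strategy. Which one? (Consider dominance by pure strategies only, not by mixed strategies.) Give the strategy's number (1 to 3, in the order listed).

General Y prefers columns that give General X less. Compare defend B with defend C: -1 < 4, 2 < 6, -7 < -3.
So defend C strictly dominates defend B for General Y; defend B is strictly dominated.

2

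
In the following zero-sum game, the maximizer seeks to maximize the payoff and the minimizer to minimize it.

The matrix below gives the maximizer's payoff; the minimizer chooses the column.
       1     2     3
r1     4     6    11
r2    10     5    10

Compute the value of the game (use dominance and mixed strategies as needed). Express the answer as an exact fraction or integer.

Column 3 is strictly dominated by 2 for the minimizer (it gives the maximizer more in every row).
The remaining 2×2 game on (r1, r2) × (1, 2) has no saddle point. Let the maximizer play r1 with probability p; indifference gives 4p + 10(1−p) = 6p + 5(1−p), so p = 5/7.
Similarly the minimizer's optimal q on 1 is 1/7, and the value is 4·(1/7) + (6)·(6/7) = 40/7.

40/7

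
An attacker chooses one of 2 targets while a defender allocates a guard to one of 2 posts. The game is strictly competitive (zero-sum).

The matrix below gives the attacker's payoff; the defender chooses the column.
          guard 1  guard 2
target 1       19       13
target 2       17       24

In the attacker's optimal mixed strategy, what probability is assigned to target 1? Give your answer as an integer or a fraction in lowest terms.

Row minima are 13 and 17, so the attacker's maximin is 17; column maxima are 19 and 24, so the defender's minimax is 19. These differ, so the equilibrium is in mixed strategies.
Let the attacker play target 1 with probability p. The defender is indifferent when 19p + 17(1−p) = 13p + 24(1−p), giving p = 7/13.

7/13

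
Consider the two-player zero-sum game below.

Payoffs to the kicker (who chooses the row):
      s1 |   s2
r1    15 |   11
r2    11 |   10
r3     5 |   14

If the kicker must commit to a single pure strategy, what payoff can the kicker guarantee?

The worst-case payoff for each row is r1: 11, r2: 10, r3: 5.
The best of these is 11.

11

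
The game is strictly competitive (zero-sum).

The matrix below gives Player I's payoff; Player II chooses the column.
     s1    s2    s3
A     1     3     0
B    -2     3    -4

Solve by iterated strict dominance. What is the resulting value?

Column s2 is strictly dominated by s1 for Player II (1<3, -2<3); eliminate s2.
Row B is strictly dominated by row A (1>-2, 0>-4); eliminate B.
Column s1 is strictly dominated by s3 for Player II (0<1); eliminate s1.
Only (A, s3) remains, with payoff 0.

0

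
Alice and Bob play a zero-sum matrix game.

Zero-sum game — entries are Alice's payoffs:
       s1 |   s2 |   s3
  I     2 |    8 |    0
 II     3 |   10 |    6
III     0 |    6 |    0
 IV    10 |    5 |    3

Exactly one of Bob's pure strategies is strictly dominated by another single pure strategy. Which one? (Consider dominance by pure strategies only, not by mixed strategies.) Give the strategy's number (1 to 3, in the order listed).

2

Bob prefers columns that give Alice less. Compare s2 with s3: 0 < 8, 6 < 10, 0 < 6, 3 < 5.
So s3 strictly dominates s2 for Bob; s2 is strictly dominated.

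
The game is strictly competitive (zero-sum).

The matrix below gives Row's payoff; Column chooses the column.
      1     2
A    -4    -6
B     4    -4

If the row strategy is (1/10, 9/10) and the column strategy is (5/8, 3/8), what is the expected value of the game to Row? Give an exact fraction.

Against (5/8, 3/8), each row's expected payoff is A: -19/4; B: 1.
Taking the (1/10, 9/10)-weighted average: (1/10)·(-19/4) + (9/10)·(1) = 17/40.

17/40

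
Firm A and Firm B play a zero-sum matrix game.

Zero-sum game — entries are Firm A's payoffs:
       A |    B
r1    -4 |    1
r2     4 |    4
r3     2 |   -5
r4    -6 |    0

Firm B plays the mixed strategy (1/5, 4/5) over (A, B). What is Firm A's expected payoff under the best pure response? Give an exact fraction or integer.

r1: (-4)·(1/5) + (1)·(4/5) = 0.
r2: (4)·(1/5) + (4)·(4/5) = 4.
r3: (2)·(1/5) + (-5)·(4/5) = -18/5.
r4: (-6)·(1/5) + (0)·(4/5) = -6/5.
The best pure response is r2 with expected payoff 4.

4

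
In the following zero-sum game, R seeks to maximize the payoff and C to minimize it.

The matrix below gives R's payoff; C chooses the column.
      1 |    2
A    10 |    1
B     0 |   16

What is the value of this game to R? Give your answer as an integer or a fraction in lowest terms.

Row minima are 1 and 0, so R's maximin is 1; column maxima are 10 and 16, so C's minimax is 10. These differ, so the equilibrium is in mixed strategies.
Let R play A with probability p. C is indifferent when 10p = p + 16(1−p), giving p = 16/25.
Let C play 1 with probability q. R is indifferent when 10q + (1−q) = 16(1−q), giving q = 3/5.
The value is 10·(3/5) + (1)·(2/5) = 32/5.

32/5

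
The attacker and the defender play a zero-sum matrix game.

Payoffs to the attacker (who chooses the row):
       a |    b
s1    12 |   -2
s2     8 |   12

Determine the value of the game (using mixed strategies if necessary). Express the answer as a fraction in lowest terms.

Row minima are -2 and 8, so the attacker's maximin is 8; column maxima are 12 and 12, so the defender's minimax is 12. These differ, so the equilibrium is in mixed strategies.
Let the attacker play s1 with probability p. The defender is indifferent when 12p + 8(1−p) = −2p + 12(1−p), giving p = 2/9.
Let the defender play a with probability q. The attacker is indifferent when 12q − 2(1−q) = 8q + 12(1−q), giving q = 7/9.
The value is 12·(7/9) + (-2)·(2/9) = 80/9.

80/9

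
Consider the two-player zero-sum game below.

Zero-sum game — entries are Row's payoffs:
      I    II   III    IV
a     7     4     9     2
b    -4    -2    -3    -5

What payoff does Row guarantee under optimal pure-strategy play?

2

Row minima: 2, -5 → Row's maximin is 2.
Column maxima: 7, 4, 9, 2 → Column's minimax is 2.
They coincide at (a, IV), so the value is 2.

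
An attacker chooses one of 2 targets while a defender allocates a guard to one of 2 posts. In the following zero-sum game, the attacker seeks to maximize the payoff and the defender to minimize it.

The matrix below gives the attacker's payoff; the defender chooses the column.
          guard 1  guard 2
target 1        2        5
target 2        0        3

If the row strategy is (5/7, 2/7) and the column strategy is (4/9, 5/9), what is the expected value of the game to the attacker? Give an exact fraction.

Against (4/9, 5/9), each row's expected payoff is target 1: 11/3; target 2: 5/3.
Taking the (5/7, 2/7)-weighted average: (5/7)·(11/3) + (2/7)·(5/3) = 65/21.

65/21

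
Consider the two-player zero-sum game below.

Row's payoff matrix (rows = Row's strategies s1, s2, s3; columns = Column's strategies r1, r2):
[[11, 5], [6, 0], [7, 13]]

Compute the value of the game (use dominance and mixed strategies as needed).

Row s2 is strictly dominated by row s1, so Row never plays it.
The remaining 2×2 game on (s1, s3) × (r1, r2) has no saddle point. Let Row play s1 with probability p; indifference gives 11p + 7(1−p) = 5p + 13(1−p), so p = 1/2.
Similarly Column's optimal q on r1 is 2/3, and the value is 11·(2/3) + (5)·(1/3) = 9.

9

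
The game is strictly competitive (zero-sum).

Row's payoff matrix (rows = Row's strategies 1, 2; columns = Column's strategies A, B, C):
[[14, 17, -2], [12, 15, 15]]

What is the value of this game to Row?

Column B is strictly dominated by A for Column (it gives Row more in every row).
The remaining 2×2 game on (1, 2) × (A, C) has no saddle point. Let Row play 1 with probability p; indifference gives 14p + 12(1−p) = −2p + 15(1−p), so p = 3/19.
Similarly Column's optimal q on A is 17/19, and the value is 14·(17/19) + (-2)·(2/19) = 234/19.

234/19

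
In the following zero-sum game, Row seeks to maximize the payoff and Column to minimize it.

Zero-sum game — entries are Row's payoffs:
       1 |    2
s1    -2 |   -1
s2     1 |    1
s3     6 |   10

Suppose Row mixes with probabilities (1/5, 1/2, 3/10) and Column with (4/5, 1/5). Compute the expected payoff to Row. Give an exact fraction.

Against (4/5, 1/5), each row's expected payoff is s1: -9/5; s2: 1; s3: 34/5.
Taking the (1/5, 1/2, 3/10)-weighted average: (1/5)·(-9/5) + (1/2)·(1) + (3/10)·(34/5) = 109/50.

109/50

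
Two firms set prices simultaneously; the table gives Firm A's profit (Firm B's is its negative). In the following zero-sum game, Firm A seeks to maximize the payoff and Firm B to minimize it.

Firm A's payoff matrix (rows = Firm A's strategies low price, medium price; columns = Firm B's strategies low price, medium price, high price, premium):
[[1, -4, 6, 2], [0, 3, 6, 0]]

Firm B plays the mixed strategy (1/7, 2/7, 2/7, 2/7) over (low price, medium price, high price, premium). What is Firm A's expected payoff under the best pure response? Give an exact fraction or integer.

18/7

low price: (1)·(1/7) + (-4)·(2/7) + (6)·(2/7) + (2)·(2/7) = 9/7.
medium price: (0)·(1/7) + (3)·(2/7) + (6)·(2/7) + (0)·(2/7) = 18/7.
The best pure response is medium price with expected payoff 18/7.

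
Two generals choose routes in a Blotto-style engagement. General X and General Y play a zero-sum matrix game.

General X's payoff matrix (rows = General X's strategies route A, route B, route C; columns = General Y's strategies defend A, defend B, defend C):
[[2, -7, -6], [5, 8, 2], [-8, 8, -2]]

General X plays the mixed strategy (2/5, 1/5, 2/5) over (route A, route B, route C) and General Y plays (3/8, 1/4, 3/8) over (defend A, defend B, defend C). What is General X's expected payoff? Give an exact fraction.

-43/40

Against (3/8, 1/4, 3/8), each row's expected payoff is route A: -13/4; route B: 37/8; route C: -7/4.
Taking the (2/5, 1/5, 2/5)-weighted average: (2/5)·(-13/4) + (1/5)·(37/8) + (2/5)·(-7/4) = -43/40.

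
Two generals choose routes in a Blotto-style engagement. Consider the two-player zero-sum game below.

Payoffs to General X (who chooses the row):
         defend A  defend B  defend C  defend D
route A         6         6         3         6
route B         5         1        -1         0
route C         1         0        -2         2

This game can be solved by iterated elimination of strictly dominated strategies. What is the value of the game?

3

Column defend B is strictly dominated by defend C for General Y (3<6, -1<1, -2<0); eliminate defend B.
Column defend D is strictly dominated by defend C for General Y (3<6, -1<0, -2<2); eliminate defend D.
Column defend A is strictly dominated by defend C for General Y (3<6, -1<5, -2<1); eliminate defend A.
Row route B is strictly dominated by row route A (3>-1); eliminate route B.
Row route C is strictly dominated by row route A (3>-2); eliminate route C.
Only (route A, defend C) remains, with payoff 3.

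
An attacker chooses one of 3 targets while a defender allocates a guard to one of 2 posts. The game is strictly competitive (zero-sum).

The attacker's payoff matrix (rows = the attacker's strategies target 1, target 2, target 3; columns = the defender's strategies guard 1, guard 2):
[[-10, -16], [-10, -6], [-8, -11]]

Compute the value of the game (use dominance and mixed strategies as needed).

-62/7

Row target 1 is strictly dominated by row target 3, so the attacker never plays it.
The remaining 2×2 game on (target 2, target 3) × (guard 1, guard 2) has no saddle point. Let the attacker play target 2 with probability p; indifference gives −10p − 8(1−p) = −6p − 11(1−p), so p = 3/7.
Similarly the defender's optimal q on guard 1 is 5/7, and the value is -10·(5/7) + (-6)·(2/7) = -62/7.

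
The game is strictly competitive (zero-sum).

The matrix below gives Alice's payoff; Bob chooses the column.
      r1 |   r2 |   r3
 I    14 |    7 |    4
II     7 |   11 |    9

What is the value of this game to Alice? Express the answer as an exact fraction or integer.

49/6

Column r2 is strictly dominated by r3 for Bob (it gives Alice more in every row).
The remaining 2×2 game on (I, II) × (r1, r3) has no saddle point. Let Alice play I with probability p; indifference gives 14p + 7(1−p) = 4p + 9(1−p), so p = 1/6.
Similarly Bob's optimal q on r1 is 5/12, and the value is 14·(5/12) + (4)·(7/12) = 49/6.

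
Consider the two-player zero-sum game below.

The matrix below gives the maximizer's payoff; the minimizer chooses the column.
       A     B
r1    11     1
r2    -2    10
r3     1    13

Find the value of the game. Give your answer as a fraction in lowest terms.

Row r2 is strictly dominated by row r3, so the maximizer never plays it.
The remaining 2×2 game on (r1, r3) × (A, B) has no saddle point. Let the maximizer play r1 with probability p; indifference gives 11p + (1−p) = p + 13(1−p), so p = 6/11.
Similarly the minimizer's optimal q on A is 6/11, and the value is 11·(6/11) + (1)·(5/11) = 71/11.

71/11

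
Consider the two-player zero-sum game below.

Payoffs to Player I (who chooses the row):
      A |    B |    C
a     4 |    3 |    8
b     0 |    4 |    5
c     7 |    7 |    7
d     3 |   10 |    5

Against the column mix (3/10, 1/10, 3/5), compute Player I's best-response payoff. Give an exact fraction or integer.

a: (4)·(3/10) + (3)·(1/10) + (8)·(3/5) = 63/10.
b: (0)·(3/10) + (4)·(1/10) + (5)·(3/5) = 17/5.
c: (7)·(3/10) + (7)·(1/10) + (7)·(3/5) = 7.
d: (3)·(3/10) + (10)·(1/10) + (5)·(3/5) = 49/10.
The best pure response is c with expected payoff 7.

7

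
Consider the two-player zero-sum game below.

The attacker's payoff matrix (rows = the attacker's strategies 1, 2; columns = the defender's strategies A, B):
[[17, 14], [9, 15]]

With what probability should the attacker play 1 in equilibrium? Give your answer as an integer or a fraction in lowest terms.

2/3

Row minima are 14 and 9, so the attacker's maximin is 14; column maxima are 17 and 15, so the defender's minimax is 15. These differ, so the equilibrium is in mixed strategies.
Let the attacker play 1 with probability p. The defender is indifferent when 17p + 9(1−p) = 14p + 15(1−p), giving p = 2/3.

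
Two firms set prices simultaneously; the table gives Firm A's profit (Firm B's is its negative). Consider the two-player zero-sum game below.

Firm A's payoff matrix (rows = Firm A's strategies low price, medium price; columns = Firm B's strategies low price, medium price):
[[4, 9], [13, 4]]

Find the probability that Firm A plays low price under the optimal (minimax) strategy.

Row minima are 4 and 4, so Firm A's maximin is 4; column maxima are 13 and 9, so Firm B's minimax is 9. These differ, so the equilibrium is in mixed strategies.
Let Firm A play low price with probability p. Firm B is indifferent when 4p + 13(1−p) = 9p + 4(1−p), giving p = 9/14.

9/14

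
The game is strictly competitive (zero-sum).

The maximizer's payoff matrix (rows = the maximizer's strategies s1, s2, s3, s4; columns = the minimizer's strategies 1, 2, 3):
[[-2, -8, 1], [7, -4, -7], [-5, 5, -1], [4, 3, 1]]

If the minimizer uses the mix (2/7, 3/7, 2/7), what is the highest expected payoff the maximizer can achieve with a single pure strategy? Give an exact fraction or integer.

s1: (-2)·(2/7) + (-8)·(3/7) + (1)·(2/7) = -26/7.
s2: (7)·(2/7) + (-4)·(3/7) + (-7)·(2/7) = -12/7.
s3: (-5)·(2/7) + (5)·(3/7) + (-1)·(2/7) = 3/7.
s4: (4)·(2/7) + (3)·(3/7) + (1)·(2/7) = 19/7.
The best pure response is s4 with expected payoff 19/7.

19/7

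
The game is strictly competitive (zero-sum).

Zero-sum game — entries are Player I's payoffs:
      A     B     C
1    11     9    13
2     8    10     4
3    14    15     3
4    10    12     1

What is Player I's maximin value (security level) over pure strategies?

The worst-case payoff for each row is 1: 9, 2: 4, 3: 3, 4: 1.
The best of these is 9.

9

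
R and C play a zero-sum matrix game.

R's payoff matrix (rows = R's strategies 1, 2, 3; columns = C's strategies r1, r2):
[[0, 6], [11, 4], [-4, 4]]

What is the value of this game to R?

Row 3 is strictly dominated by row 1, so R never plays it.
The remaining 2×2 game on (1, 2) × (r1, r2) has no saddle point. Let R play 1 with probability p; indifference gives 11(1−p) = 6p + 4(1−p), so p = 7/13.
Similarly C's optimal q on r1 is 2/13, and the value is 0·(2/13) + (6)·(11/13) = 66/13.

66/13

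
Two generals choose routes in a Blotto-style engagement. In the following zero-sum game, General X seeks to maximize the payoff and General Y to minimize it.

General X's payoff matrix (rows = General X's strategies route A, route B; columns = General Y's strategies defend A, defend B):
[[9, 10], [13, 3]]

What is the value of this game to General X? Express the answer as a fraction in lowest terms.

103/11

Row minima are 9 and 3, so General X's maximin is 9; column maxima are 13 and 10, so General Y's minimax is 10. These differ, so the equilibrium is in mixed strategies.
Let General X play route A with probability p. General Y is indifferent when 9p + 13(1−p) = 10p + 3(1−p), giving p = 10/11.
Let General Y play defend A with probability q. General X is indifferent when 9q + 10(1−q) = 13q + 3(1−q), giving q = 7/11.
The value is 9·(7/11) + (10)·(4/11) = 103/11.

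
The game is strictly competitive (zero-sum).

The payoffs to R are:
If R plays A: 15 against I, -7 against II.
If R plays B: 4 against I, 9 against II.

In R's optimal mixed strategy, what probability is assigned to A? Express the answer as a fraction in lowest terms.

5/27

Row minima are -7 and 4, so R's maximin is 4; column maxima are 15 and 9, so C's minimax is 9. These differ, so the equilibrium is in mixed strategies.
Let R play A with probability p. C is indifferent when 15p + 4(1−p) = −7p + 9(1−p), giving p = 5/27.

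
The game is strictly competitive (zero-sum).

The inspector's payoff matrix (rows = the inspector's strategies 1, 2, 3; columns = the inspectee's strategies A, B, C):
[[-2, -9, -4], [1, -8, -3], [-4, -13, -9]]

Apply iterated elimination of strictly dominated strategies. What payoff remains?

Row 1 is strictly dominated by row 2 (1>-2, -8>-9, -3>-4); eliminate 1.
Row 3 is strictly dominated by row 2 (1>-4, -8>-13, -3>-9); eliminate 3.
Column A is strictly dominated by B for the inspectee (-8<1); eliminate A.
Column C is strictly dominated by B for the inspectee (-8<-3); eliminate C.
Only (2, B) remains, with payoff -8.

-8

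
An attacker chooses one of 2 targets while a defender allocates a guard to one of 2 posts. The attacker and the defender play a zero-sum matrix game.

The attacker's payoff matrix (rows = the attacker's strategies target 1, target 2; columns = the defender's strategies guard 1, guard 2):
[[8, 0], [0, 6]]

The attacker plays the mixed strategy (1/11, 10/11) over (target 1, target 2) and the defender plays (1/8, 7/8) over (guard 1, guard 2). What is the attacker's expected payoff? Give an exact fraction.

107/22

Against (1/8, 7/8), each row's expected payoff is target 1: 1; target 2: 21/4.
Taking the (1/11, 10/11)-weighted average: (1/11)·(1) + (10/11)·(21/4) = 107/22.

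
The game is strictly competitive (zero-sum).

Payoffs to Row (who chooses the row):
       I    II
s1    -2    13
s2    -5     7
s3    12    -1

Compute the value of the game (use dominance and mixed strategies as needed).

Row s2 is strictly dominated by row s1, so Row never plays it.
The remaining 2×2 game on (s1, s3) × (I, II) has no saddle point. Let Row play s1 with probability p; indifference gives −2p + 12(1−p) = 13p − (1−p), so p = 13/28.
Similarly Column's optimal q on I is 1/2, and the value is -2·(1/2) + (13)·(1/2) = 11/2.

11/2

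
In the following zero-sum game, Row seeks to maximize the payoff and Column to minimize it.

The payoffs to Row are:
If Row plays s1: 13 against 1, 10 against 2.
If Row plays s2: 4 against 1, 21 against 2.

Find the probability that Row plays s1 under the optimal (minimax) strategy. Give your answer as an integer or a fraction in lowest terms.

17/20

Row minima are 10 and 4, so Row's maximin is 10; column maxima are 13 and 21, so Column's minimax is 13. These differ, so the equilibrium is in mixed strategies.
Let Row play s1 with probability p. Column is indifferent when 13p + 4(1−p) = 10p + 21(1−p), giving p = 17/20.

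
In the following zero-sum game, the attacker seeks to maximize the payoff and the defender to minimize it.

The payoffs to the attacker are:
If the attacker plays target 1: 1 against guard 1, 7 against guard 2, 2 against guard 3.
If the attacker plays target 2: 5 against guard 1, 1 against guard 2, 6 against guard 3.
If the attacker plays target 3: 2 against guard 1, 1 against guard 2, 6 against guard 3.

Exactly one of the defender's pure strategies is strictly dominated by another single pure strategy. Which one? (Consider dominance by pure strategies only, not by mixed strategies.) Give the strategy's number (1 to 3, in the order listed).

The defender prefers columns that give the attacker less. Compare guard 3 with guard 1: 1 < 2, 5 < 6, 2 < 6.
So guard 1 strictly dominates guard 3 for the defender; guard 3 is strictly dominated.

3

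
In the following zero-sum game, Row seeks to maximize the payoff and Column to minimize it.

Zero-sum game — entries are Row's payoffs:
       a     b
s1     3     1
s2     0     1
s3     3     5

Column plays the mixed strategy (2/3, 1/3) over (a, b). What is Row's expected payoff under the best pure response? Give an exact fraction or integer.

s1: (3)·(2/3) + (1)·(1/3) = 7/3.
s2: (0)·(2/3) + (1)·(1/3) = 1/3.
s3: (3)·(2/3) + (5)·(1/3) = 11/3.
The best pure response is s3 with expected payoff 11/3.

11/3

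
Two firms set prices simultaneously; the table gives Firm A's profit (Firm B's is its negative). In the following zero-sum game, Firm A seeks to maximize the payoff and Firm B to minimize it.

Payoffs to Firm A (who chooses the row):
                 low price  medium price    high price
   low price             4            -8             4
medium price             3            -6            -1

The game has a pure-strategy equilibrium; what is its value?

Row minima: -8, -6 → Firm A's maximin is -6.
Column maxima: 4, -6, 4 → Firm B's minimax is -6.
They coincide at (medium price, medium price), so the value is -6.

-6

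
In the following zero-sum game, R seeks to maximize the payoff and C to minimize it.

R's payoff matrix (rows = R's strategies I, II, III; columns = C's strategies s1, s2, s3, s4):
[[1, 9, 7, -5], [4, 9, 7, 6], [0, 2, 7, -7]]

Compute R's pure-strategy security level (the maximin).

The worst-case payoff for each row is I: -5, II: 4, III: -7.
The best of these is 4.

4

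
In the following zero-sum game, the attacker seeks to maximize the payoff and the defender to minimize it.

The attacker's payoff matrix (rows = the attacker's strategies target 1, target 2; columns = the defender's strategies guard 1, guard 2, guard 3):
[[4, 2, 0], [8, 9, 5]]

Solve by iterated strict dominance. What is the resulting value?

5

Row target 1 is strictly dominated by row target 2 (8>4, 9>2, 5>0); eliminate target 1.
Column guard 2 is strictly dominated by guard 1 for the defender (8<9); eliminate guard 2.
Column guard 1 is strictly dominated by guard 3 for the defender (5<8); eliminate guard 1.
Only (target 2, guard 3) remains, with payoff 5.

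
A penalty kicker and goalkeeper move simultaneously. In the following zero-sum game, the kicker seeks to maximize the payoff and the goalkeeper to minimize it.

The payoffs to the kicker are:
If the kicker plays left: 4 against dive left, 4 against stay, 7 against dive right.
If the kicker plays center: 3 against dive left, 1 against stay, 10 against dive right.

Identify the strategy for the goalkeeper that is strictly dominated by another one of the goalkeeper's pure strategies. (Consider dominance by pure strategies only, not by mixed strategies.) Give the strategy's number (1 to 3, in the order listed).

The goalkeeper prefers columns that give the kicker less. Compare dive right with dive left: 4 < 7, 3 < 10.
So dive left strictly dominates dive right for the goalkeeper; dive right is strictly dominated.

3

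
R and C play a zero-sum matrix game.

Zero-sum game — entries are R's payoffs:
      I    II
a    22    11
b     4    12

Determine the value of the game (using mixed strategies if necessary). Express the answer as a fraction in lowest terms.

220/19

Row minima are 11 and 4, so R's maximin is 11; column maxima are 22 and 12, so C's minimax is 12. These differ, so the equilibrium is in mixed strategies.
Let R play a with probability p. C is indifferent when 22p + 4(1−p) = 11p + 12(1−p), giving p = 8/19.
Let C play I with probability q. R is indifferent when 22q + 11(1−q) = 4q + 12(1−q), giving q = 1/19.
The value is 22·(1/19) + (11)·(18/19) = 220/19.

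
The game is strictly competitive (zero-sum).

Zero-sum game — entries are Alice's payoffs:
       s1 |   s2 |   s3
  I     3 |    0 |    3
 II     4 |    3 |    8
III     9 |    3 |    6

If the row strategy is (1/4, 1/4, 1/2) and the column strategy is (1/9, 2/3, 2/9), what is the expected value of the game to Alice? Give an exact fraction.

125/36

Against (1/9, 2/3, 2/9), each row's expected payoff is I: 1; II: 38/9; III: 13/3.
Taking the (1/4, 1/4, 1/2)-weighted average: (1/4)·(1) + (1/4)·(38/9) + (1/2)·(13/3) = 125/36.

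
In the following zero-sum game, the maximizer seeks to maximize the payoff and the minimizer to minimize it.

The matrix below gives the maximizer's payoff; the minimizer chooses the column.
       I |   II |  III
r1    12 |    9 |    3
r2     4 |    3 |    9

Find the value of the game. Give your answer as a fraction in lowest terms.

6

Column I is strictly dominated by II for the minimizer (it gives the maximizer more in every row).
The remaining 2×2 game on (r1, r2) × (II, III) has no saddle point. Let the maximizer play r1 with probability p; indifference gives 9p + 3(1−p) = 3p + 9(1−p), so p = 1/2.
Similarly the minimizer's optimal q on II is 1/2, and the value is 9·(1/2) + (3)·(1/2) = 6.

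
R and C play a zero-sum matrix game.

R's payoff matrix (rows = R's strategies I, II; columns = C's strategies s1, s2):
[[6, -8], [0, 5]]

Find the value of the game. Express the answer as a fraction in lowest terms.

30/19

Row minima are -8 and 0, so R's maximin is 0; column maxima are 6 and 5, so C's minimax is 5. These differ, so the equilibrium is in mixed strategies.
Let R play I with probability p. C is indifferent when 6p = −8p + 5(1−p), giving p = 5/19.
Let C play s1 with probability q. R is indifferent when 6q − 8(1−q) = 5(1−q), giving q = 13/19.
The value is 6·(13/19) + (-8)·(6/19) = 30/19.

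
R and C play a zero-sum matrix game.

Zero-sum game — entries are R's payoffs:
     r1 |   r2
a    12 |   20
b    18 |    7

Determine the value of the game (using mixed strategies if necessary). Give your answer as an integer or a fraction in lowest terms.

276/19

Row minima are 12 and 7, so R's maximin is 12; column maxima are 18 and 20, so C's minimax is 18. These differ, so the equilibrium is in mixed strategies.
Let R play a with probability p. C is indifferent when 12p + 18(1−p) = 20p + 7(1−p), giving p = 11/19.
Let C play r1 with probability q. R is indifferent when 12q + 20(1−q) = 18q + 7(1−q), giving q = 13/19.
The value is 12·(13/19) + (20)·(6/19) = 276/19.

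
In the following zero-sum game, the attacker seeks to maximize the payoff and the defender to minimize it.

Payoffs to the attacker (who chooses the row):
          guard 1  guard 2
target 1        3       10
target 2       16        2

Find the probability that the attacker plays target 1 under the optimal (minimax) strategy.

2/3

Row minima are 3 and 2, so the attacker's maximin is 3; column maxima are 16 and 10, so the defender's minimax is 10. These differ, so the equilibrium is in mixed strategies.
Let the attacker play target 1 with probability p. The defender is indifferent when 3p + 16(1−p) = 10p + 2(1−p), giving p = 2/3.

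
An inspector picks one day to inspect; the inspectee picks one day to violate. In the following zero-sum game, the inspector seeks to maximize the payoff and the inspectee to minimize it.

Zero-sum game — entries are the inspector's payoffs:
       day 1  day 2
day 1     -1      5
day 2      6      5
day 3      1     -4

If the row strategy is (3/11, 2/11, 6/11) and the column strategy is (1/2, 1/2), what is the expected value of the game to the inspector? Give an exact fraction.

8/11

Against (1/2, 1/2), each row's expected payoff is day 1: 2; day 2: 11/2; day 3: -3/2.
Taking the (3/11, 2/11, 6/11)-weighted average: (3/11)·(2) + (2/11)·(11/2) + (6/11)·(-3/2) = 8/11.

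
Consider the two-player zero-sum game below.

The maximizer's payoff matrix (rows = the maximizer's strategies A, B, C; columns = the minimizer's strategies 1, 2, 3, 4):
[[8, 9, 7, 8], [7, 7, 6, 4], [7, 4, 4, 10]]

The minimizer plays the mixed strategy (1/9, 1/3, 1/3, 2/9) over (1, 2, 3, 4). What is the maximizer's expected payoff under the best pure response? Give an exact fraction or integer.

A: (8)·(1/9) + (9)·(1/3) + (7)·(1/3) + (8)·(2/9) = 8.
B: (7)·(1/9) + (7)·(1/3) + (6)·(1/3) + (4)·(2/9) = 6.
C: (7)·(1/9) + (4)·(1/3) + (4)·(1/3) + (10)·(2/9) = 17/3.
The best pure response is A with expected payoff 8.

8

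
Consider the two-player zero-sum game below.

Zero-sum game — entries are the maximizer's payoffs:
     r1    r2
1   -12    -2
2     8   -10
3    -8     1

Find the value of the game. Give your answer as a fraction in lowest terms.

-8/3

Row 1 is strictly dominated by row 3, so the maximizer never plays it.
The remaining 2×2 game on (2, 3) × (r1, r2) has no saddle point. Let the maximizer play 2 with probability p; indifference gives 8p − 8(1−p) = −10p + (1−p), so p = 1/3.
Similarly the minimizer's optimal q on r1 is 11/27, and the value is 8·(11/27) + (-10)·(16/27) = -8/3.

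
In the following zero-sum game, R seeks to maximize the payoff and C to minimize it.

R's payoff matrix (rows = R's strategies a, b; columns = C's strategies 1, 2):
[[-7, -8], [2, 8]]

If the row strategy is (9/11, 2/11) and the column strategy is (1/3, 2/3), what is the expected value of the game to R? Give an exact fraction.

-57/11

Against (1/3, 2/3), each row's expected payoff is a: -23/3; b: 6.
Taking the (9/11, 2/11)-weighted average: (9/11)·(-23/3) + (2/11)·(6) = -57/11.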